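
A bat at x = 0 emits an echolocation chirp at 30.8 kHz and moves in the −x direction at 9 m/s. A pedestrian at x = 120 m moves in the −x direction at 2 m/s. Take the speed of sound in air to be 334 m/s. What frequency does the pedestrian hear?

The observer lies on the +x side, so the source is heading away from the observer and the observer is heading toward the source.
General Doppler shift: f' = f · (v + v_o)/(v + v_s).
f' = 30.8 × (334 + 2)/(334 + 9) = 30.8 × 336/343 ≈ 30.2 kHz.

30.2 kHz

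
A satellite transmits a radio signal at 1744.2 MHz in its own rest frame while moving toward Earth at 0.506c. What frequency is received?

Relativistic Doppler for frequency: f' = f₀ · √((1 + β)/(1 − β)).
f' = 1744.2 × √(1.5060/0.4940) = 1744.2 × 1.74602 ≈ 3045.4 MHz.

3045.4 MHz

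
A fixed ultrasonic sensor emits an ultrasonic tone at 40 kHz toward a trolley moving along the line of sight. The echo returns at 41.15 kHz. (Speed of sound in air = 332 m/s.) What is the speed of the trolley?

4.7 m/s

Double Doppler shift off a moving reflector: f₂ = f₀ · (v + u)/(v − u) (u > 0 toward emitter).
Rearranging, u = v · (f₂ − f₀)/(f₂ + f₀) = 332 × 1.15/81.15 ≈ 4.7 m/s.
So the trolley is moving at 4.7 m/s toward the emitter.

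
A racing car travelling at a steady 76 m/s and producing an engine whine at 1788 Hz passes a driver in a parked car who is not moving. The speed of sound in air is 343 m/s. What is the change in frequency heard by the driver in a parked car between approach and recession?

Approaching: f₁ = f · v/(v − v_s) = 1788 × 343/267 ≈ 2297 Hz.
Receding: f₂ = f · v/(v + v_s) = 1788 × 343/419 ≈ 1464 Hz.
Drop: f₁ − f₂ = 2f·v·v_s/(v² − v_s²) = 2 × 1788 × 343 × 76/(343² − 76²) ≈ 833 Hz.

833 Hz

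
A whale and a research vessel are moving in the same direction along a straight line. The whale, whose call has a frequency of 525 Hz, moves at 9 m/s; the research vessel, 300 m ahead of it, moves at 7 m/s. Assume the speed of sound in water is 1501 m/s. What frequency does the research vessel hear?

The research vessel is ahead, so the whale is moving toward it while the research vessel is moving away from the whale.
Both move, so f' = f · (v − v_o)/(v − v_s).
f' = 525 × (1501 − 7)/(1501 − 9) = 525 × 1494/1492 ≈ 526 Hz.

526 Hz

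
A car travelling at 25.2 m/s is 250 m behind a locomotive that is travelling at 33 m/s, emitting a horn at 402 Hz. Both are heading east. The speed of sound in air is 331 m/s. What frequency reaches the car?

The car is behind, so the locomotive is moving away from it while the car is moving toward the locomotive.
General Doppler shift: f' = f · (v + v_o)/(v + v_s).
f' = 402 × (331 + 25.2)/(331 + 33) = 402 × 356.2/364 ≈ 393 Hz.

393 Hz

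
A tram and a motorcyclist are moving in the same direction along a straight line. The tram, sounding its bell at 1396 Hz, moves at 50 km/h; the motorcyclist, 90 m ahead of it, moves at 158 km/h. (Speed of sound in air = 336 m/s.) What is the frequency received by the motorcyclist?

50 km/h = 13.89 m/s; 158 km/h = 43.89 m/s.
The motorcyclist is ahead, so the tram is moving toward it while the motorcyclist is moving away from the tram.
General Doppler shift: f' = f · (v − v_o)/(v − v_s).
f' = 1396 × (336 − 43.89)/(336 − 13.89) = 1396 × 292.11/322.11 ≈ 1266 Hz.

1266 Hz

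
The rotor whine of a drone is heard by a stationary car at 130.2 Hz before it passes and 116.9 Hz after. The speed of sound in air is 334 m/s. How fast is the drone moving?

f₁/f₂ = (v + v_s)/(v − v_s), so v_s = v · (f₁ − f₂)/(f₁ + f₂).
v_s = 334 × (130.2 − 116.9)/(130.2 + 116.9) = 334 × 13.3/247.1 ≈ 18.0 m/s.

18.0 m/s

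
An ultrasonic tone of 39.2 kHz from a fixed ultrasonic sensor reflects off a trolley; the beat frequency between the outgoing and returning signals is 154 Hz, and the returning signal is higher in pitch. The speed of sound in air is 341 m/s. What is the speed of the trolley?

Double Doppler shift off a moving reflector: f₂ = f₀ · (v + u)/(v − u) (u > 0 toward emitter).
Returning signal is higher, so f₂ = f₀ + Δf = 39200 + 154 = 39354 Hz.
Rearranging, u = v · (f₂ − f₀)/(f₂ + f₀) = 341 × 154/78554 ≈ 0.67 m/s.
So the trolley is moving at 0.67 m/s toward the emitter.

0.67 m/s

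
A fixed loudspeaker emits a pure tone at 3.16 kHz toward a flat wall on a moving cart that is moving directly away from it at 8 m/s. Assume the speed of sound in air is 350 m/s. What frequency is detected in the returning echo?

3.02 kHz

The flat wall on a moving cart first receives the wave as a moving observer: f₁ = f₀ · (v − u)/v = 3.16 × (350 − 8)/350 ≈ 3.09 kHz.
On reflection it acts as a source moving away from the stationary detector: f₂ = f₁ · v/(v + u) = 3.09 × 350/358 ≈ 3.02 kHz.
Equivalently f₂ = f₀ · (v − u)/(v + u).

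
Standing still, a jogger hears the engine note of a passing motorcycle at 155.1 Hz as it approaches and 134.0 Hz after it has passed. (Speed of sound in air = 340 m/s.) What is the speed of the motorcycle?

24.8 m/s

f₁/f₂ = (v + v_s)/(v − v_s), so v_s = v · (f₁ − f₂)/(f₁ + f₂).
v_s = 340 × (155.1 − 134.0)/(155.1 + 134.0) = 340 × 21.1/289.1 ≈ 24.8 m/s.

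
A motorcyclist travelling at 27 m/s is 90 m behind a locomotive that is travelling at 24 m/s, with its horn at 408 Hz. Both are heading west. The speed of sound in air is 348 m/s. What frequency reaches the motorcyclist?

411 Hz

The motorcyclist is behind, so the locomotive is moving away from it while the motorcyclist is moving toward the locomotive.
With source receding and observer approaching, f' = f · (v + v_o)/(v + v_s).
f' = 408 × (348 + 27)/(348 + 24) = 408 × 375/372 ≈ 411 Hz.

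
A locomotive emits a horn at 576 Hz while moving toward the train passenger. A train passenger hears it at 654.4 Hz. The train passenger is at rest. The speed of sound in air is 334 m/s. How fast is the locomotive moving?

40 m/s

f' = f · v/(v − v_s) ⇒ v_s = v · |1 − f/f'|.
v_s = 334 × |1 − 576/654.4| = 334 × 0.1198 ≈ 40 m/s.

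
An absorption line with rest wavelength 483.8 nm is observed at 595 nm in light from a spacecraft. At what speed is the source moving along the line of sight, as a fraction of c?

λ'/λ₀ = 1.2298 > 1 (redshift), so the source is receding.
λ'/λ₀ = √((1 + β)/(1 − β)) for a receding source ⇒ β = (r² − 1)/(r² + 1) with r = λ'/λ₀.
β = (1.5125 − 1)/(1.5125 + 1) ≈ 0.204.

0.204c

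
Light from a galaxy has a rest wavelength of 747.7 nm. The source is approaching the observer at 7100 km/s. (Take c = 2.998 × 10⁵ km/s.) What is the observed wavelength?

730.2 nm

β = v/c = 7100/299800 = 0.0237.
Relativistic Doppler for wavelength: λ' = λ₀ · √((1 − β)/(1 + β)).
λ' = 747.7 × √(0.9763/1.0237) = 747.7 × 0.97659 ≈ 730.2 nm.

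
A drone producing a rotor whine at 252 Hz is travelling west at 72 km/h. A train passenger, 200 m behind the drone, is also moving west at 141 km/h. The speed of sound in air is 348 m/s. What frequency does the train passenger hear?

265 Hz

72 km/h = 20 m/s; 141 km/h = 39.17 m/s.
The train passenger is behind, so the drone is moving away from it while the train passenger is moving toward the drone.
General Doppler shift: f' = f · (v + v_o)/(v + v_s).
f' = 252 × (348 + 39.17)/(348 + 20) = 252 × 387.17/368 ≈ 265 Hz.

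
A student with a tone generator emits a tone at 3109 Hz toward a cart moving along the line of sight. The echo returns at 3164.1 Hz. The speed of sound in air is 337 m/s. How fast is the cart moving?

2.96 m/s

Double Doppler shift off a moving reflector: f₂ = f₀ · (v + u)/(v − u) (u > 0 toward emitter).
Rearranging, u = v · (f₂ − f₀)/(f₂ + f₀) = 337 × 55.1/6273.1 ≈ 2.96 m/s.
So the cart is moving at 2.96 m/s toward the emitter.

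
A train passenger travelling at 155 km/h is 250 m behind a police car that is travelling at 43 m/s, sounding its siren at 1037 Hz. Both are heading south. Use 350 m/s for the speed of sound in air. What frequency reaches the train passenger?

155 km/h = 43.06 m/s.
The train passenger is behind, so the police car is moving away from it while the train passenger is moving toward the police car.
With source receding and observer approaching, f' = f · (v + v_o)/(v + v_s).
f' = 1037 × (350 + 43.06)/(350 + 43) = 1037 × 393.06/393 ≈ 1037 Hz.

1037 Hz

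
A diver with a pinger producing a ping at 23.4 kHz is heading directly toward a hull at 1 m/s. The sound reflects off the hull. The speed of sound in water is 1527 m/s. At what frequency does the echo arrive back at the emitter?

The hull receives the sound from a moving source: f₁ = f₀ · v/(v − v_e) = 23.4 × 1527/1526 ≈ 23.4 kHz.
On the return leg the diver with a pinger is a moving observer: f₂ = f₁ · (v + v_e)/v = 23.4 × 1528/1527 ≈ 23.4 kHz.
Equivalently f₂ = f₀ · (v + v_e)/(v − v_e).

23.4 kHz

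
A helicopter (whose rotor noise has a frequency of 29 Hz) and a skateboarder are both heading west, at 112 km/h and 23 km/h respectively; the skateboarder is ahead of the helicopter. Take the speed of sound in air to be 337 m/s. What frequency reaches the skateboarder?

31.3 Hz

112 km/h = 31.11 m/s; 23 km/h = 6.389 m/s.
The skateboarder is ahead, so the helicopter is moving toward it while the skateboarder is moving away from the helicopter.
Both move, so f' = f · (v − v_o)/(v − v_s).
f' = 29 × (337 − 6.389)/(337 − 31.11) = 29 × 330.61/305.89 ≈ 31.3 Hz.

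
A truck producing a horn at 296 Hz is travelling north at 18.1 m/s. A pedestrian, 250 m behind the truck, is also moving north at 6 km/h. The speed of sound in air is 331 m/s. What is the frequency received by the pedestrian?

282 Hz

6 km/h = 1.667 m/s.
The pedestrian is behind, so the truck is moving away from it while the pedestrian is moving toward the truck.
With source receding and observer approaching, f' = f · (v + v_o)/(v + v_s).
f' = 296 × (331 + 1.667)/(331 + 18.1) = 296 × 332.67/349.1 ≈ 282 Hz.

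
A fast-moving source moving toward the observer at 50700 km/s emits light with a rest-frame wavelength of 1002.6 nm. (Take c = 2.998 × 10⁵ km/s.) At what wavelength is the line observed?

β = v/c = 50700/299800 = 0.1691.
Relativistic Doppler for wavelength: λ' = λ₀ · √((1 − β)/(1 + β)).
λ' = 1002.6 × √(0.8309/1.1691) = 1002.6 × 0.84303 ≈ 845.2 nm.

845.2 nm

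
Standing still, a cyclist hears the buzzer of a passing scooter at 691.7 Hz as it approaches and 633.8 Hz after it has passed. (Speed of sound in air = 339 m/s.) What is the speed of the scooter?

f₁/f₂ = (v + v_s)/(v − v_s), so v_s = v · (f₁ − f₂)/(f₁ + f₂).
v_s = 339 × (691.7 − 633.8)/(691.7 + 633.8) = 339 × 57.9/1325.5 ≈ 14.8 m/s.

14.8 m/s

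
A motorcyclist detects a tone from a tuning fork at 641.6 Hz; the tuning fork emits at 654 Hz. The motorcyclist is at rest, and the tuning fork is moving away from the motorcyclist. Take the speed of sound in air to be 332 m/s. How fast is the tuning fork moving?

6.4 m/s

f' = f · v/(v + v_s) ⇒ v_s = v · |1 − f/f'|.
v_s = 332 × |1 − 654/641.6| = 332 × 0.01933 ≈ 6.4 m/s.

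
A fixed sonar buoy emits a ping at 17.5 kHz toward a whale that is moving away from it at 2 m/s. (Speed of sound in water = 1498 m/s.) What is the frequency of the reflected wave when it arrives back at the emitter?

17.45 kHz

At the whale (a moving observer), f₁ = f₀ · (v − u)/v = 17.5 × 1496/1498 ≈ 17.48 kHz.
The reflection then acts as a moving source: f₂ = f₁ · v/(v + u) ≈ 17.45 kHz.
Equivalently f₂ = f₀ · (v − u)/(v + u).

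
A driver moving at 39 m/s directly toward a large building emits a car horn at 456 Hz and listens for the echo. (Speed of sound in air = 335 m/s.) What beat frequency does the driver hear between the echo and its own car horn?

The large building receives the sound from a moving source: f₁ = f₀ · v/(v − v_e) = 456 × 335/296 ≈ 516.1 Hz.
On the return leg the driver is a moving observer: f₂ = f₁ · (v + v_e)/v = 516.1 × 374/335 ≈ 576.2 Hz.
Beat against the emitted tone: |f₂ − f₀| = 2v_e·f₀/(v − v_e) = 2 × 39 × 456/296 ≈ 120 Hz.

120 Hz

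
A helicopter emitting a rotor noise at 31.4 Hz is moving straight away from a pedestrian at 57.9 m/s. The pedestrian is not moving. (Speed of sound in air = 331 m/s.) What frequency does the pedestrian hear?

26.7 Hz

Moving source, stationary observer: f' = f · v/(v + v_s) since the source is receding.
f' = 31.4 × 331/(331 + 57.9) = 31.4 × 331/388.9 ≈ 26.7 Hz.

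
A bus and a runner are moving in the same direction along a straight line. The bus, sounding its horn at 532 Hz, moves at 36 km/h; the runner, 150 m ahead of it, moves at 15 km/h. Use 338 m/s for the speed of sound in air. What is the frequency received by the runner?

541 Hz

36 km/h = 10 m/s; 15 km/h = 4.167 m/s.
The runner is ahead, so the bus is moving toward it while the runner is moving away from the bus.
With source approaching and observer receding, f' = f · (v − v_o)/(v − v_s).
f' = 532 × (338 − 4.167)/(338 − 10) = 532 × 333.83/328 ≈ 541 Hz.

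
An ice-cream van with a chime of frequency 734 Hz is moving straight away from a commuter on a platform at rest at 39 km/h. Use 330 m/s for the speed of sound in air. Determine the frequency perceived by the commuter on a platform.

711 Hz

39 km/h = 10.83 m/s.
With the source moving away from a stationary observer, f' = f · v/(v + v_s).
f' = 734 × 330/(330 + 10.83) = 734 × 330/340.8 ≈ 711 Hz.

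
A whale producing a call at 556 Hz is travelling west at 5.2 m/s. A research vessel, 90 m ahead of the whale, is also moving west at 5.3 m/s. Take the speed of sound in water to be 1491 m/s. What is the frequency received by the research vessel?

556 Hz

The research vessel is ahead, so the whale is moving toward it while the research vessel is moving away from the whale.
With source approaching and observer receding, f' = f · (v − v_o)/(v − v_s).
f' = 556 × (1491 − 5.3)/(1491 − 5.2) = 556 × 1485.7/1485.8 ≈ 556 Hz.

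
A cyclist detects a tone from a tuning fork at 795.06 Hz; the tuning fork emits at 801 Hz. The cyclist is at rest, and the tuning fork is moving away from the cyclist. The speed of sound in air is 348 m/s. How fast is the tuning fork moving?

f' = f · v/(v + v_s) ⇒ v_s = v · |1 − f/f'|.
v_s = 348 × |1 − 801/795.06| = 348 × 0.007471 ≈ 2.60 m/s.

2.60 m/s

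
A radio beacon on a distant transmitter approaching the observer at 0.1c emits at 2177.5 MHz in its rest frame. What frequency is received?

2407.3 MHz

Relativistic Doppler for frequency: f' = f₀ · √((1 + β)/(1 − β)).
f' = 2177.5 × √(1.1000/0.9000) = 2177.5 × 1.10554 ≈ 2407.3 MHz.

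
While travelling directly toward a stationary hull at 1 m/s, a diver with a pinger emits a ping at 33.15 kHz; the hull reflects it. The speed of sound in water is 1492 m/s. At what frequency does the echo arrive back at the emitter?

33.2 kHz

The hull receives the sound from a moving source: f₁ = f₀ · v/(v − v_e) = 33.15 × 1492/1491 ≈ 33.2 kHz.
On the return leg the diver with a pinger is a moving observer: f₂ = f₁ · (v + v_e)/v = 33.2 × 1493/1492 ≈ 33.2 kHz.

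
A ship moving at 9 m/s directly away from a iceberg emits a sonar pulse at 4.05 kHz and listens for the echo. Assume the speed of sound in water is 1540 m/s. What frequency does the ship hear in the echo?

4.00 kHz

The iceberg receives the sound from a moving source: f₁ = f₀ · v/(v + v_e) = 4.05 × 1540/1549 ≈ 4.03 kHz.
On the return leg the ship is a moving observer: f₂ = f₁ · (v − v_e)/v = 4.03 × 1531/1540 ≈ 4.00 kHz.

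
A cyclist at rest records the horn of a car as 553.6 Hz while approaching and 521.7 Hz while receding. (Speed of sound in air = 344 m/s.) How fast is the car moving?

f₁/f₂ = (v + v_s)/(v − v_s), so v_s = v · (f₁ − f₂)/(f₁ + f₂).
v_s = 344 × (553.6 − 521.7)/(553.6 + 521.7) = 344 × 31.9/1075.3 ≈ 10.2 m/s.

10.2 m/s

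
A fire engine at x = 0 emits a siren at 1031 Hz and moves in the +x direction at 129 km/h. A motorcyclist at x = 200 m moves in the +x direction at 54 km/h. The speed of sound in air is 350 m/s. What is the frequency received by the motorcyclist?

1099 Hz

129 km/h = 35.83 m/s; 54 km/h = 15 m/s.
The observer lies on the +x side, so the source is heading toward the observer and the observer is heading away from the source.
Both move, so f' = f · (v − v_o)/(v − v_s).
f' = 1031 × (350 − 15)/(350 − 35.83) = 1031 × 335/314.17 ≈ 1099 Hz.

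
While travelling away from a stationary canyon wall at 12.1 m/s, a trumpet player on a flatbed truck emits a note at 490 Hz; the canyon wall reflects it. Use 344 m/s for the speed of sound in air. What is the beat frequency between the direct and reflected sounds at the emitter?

The canyon wall receives the sound from a moving source: f₁ = f₀ · v/(v + v_e) = 490 × 344/356.1 ≈ 473.4 Hz.
On the return leg the trumpet player on a flatbed truck is a moving observer: f₂ = f₁ · (v − v_e)/v = 473.4 × 331.9/344 ≈ 456.7 Hz.
Equivalently f₂ = f₀ · (v − v_e)/(v + v_e).
Beat against the emitted tone: |f₂ − f₀| = 2v_e·f₀/(v + v_e) = 2 × 12.1 × 490/356.1 ≈ 33.3 Hz.

33.3 Hz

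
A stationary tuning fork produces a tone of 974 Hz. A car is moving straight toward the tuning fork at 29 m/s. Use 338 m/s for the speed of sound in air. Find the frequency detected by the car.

Moving observer, stationary source: f' = f · (v + v_o)/v.
f' = 974 × (338 + 29)/338 = 974 × 367/338 ≈ 1058 Hz.

1058 Hz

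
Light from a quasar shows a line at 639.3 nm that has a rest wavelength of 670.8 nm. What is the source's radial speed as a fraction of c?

λ'/λ₀ = 0.9530 < 1 (blueshift), so the source is approaching.
λ'/λ₀ = √((1 − β)/(1 + β)) for an approaching source ⇒ β = (1 − r²)/(1 + r²) with r = λ'/λ₀.
β = (1 − 0.9083)/(1 + 0.9083) ≈ 0.048.

0.048c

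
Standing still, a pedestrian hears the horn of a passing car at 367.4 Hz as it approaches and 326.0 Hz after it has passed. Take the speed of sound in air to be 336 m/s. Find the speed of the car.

f₁/f₂ = (v + v_s)/(v − v_s), so v_s = v · (f₁ − f₂)/(f₁ + f₂).
v_s = 336 × (367.4 − 326.0)/(367.4 + 326.0) = 336 × 41.4/693.4 ≈ 20.1 m/s.

20.1 m/s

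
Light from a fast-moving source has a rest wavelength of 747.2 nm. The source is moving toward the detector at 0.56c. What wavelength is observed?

396.8 nm

Relativistic Doppler for wavelength: λ' = λ₀ · √((1 − β)/(1 + β)).
λ' = 747.2 × √(0.4400/1.5600) = 747.2 × 0.53109 ≈ 396.8 nm.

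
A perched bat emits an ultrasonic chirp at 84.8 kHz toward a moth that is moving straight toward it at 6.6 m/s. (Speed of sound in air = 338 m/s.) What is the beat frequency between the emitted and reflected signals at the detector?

At the moth (a moving observer), f₁ = f₀ · (v + u)/v = 84.8 × 344.6/338 ≈ 86.46 kHz.
The reflection then acts as a moving source: f₂ = f₁ · v/(v − u) ≈ 88.18 kHz.
Equivalently f₂ = f₀ · (v + u)/(v − u).
Beat frequency (with f₀ = 84800 Hz): |f₂ − f₀| = 2u·f₀/(v − u) = 2 × 6.6 × 84800/331.4 ≈ 3378 Hz.

3378 Hz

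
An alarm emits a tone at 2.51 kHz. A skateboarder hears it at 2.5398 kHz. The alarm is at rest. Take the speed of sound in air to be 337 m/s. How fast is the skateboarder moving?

4.0 m/s

f' > f, so the skateboarder is approaching.
f' = f · (v + v_o)/v ⇒ v_o = v · |f'/f − 1|.
v_o = 337 × |2.5398/2.51 − 1| = 337 × 0.01187 ≈ 4.0 m/s.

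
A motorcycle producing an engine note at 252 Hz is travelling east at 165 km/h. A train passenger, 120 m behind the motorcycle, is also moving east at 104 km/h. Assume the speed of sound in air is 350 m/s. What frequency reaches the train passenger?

241 Hz

165 km/h = 45.83 m/s; 104 km/h = 28.89 m/s.
The train passenger is behind, so the motorcycle is moving away from it while the train passenger is moving toward the motorcycle.
General Doppler shift: f' = f · (v + v_o)/(v + v_s).
f' = 252 × (350 + 28.89)/(350 + 45.83) = 252 × 378.89/395.83 ≈ 241 Hz.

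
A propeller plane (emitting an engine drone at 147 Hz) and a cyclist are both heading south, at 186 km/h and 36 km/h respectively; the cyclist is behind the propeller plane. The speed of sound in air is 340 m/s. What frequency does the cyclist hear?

186 km/h = 51.67 m/s; 36 km/h = 10 m/s.
The cyclist is behind, so the propeller plane is moving away from it while the cyclist is moving toward the propeller plane.
General Doppler shift: f' = f · (v + v_o)/(v + v_s).
f' = 147 × (340 + 10)/(340 + 51.67) = 147 × 350/391.67 ≈ 131 Hz.

131 Hz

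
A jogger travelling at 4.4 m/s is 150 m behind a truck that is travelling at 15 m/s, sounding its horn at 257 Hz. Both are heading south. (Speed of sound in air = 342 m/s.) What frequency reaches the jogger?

249 Hz

The jogger is behind, so the truck is moving away from it while the jogger is moving toward the truck.
General Doppler shift: f' = f · (v + v_o)/(v + v_s).
f' = 257 × (342 + 4.4)/(342 + 15) = 257 × 346.4/357 ≈ 249 Hz.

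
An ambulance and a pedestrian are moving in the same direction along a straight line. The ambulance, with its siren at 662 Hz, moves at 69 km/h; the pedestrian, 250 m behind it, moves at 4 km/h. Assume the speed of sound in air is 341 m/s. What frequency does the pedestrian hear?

629 Hz

69 km/h = 19.17 m/s; 4 km/h = 1.111 m/s.
The pedestrian is behind, so the ambulance is moving away from it while the pedestrian is moving toward the ambulance.
General Doppler shift: f' = f · (v + v_o)/(v + v_s).
f' = 662 × (341 + 1.111)/(341 + 19.17) = 662 × 342.11/360.17 ≈ 629 Hz.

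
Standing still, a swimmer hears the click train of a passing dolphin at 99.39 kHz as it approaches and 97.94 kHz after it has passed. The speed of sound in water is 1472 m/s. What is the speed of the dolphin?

10.8 m/s

f₁/f₂ = (v + v_s)/(v − v_s), so v_s = v · (f₁ − f₂)/(f₁ + f₂).
v_s = 1472 × (99.39 − 97.94)/(99.39 + 97.94) = 1472 × 1.45/197.33 ≈ 10.8 m/s.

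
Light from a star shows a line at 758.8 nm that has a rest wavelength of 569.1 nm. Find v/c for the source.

0.280

λ'/λ₀ = 1.3333 > 1 (redshift), so the source is receding.
λ'/λ₀ = √((1 + β)/(1 − β)) for a receding source ⇒ β = (r² − 1)/(r² + 1) with r = λ'/λ₀.
β = (1.7778 − 1)/(1.7778 + 1) ≈ 0.280.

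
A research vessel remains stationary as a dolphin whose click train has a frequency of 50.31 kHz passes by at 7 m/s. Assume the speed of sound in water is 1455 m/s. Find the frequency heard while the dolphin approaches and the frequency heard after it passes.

Approaching: f₁ = f · v/(v − v_s) = 50.31 × 1455/1448 ≈ 50.6 kHz.
Receding: f₂ = f · v/(v + v_s) = 50.31 × 1455/1462 ≈ 50.1 kHz.

50.6 kHz approaching; 50.1 kHz receding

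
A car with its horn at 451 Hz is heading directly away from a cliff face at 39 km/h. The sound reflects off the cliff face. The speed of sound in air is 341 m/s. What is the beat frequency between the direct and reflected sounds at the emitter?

27.8 Hz

39 km/h = 10.83 m/s.
The cliff face receives the sound from a moving source: f₁ = f₀ · v/(v + v_e) = 451 × 341/351.83 ≈ 437.1 Hz.
On the return leg the car is a moving observer: f₂ = f₁ · (v − v_e)/v = 437.1 × 330.17/341 ≈ 423.2 Hz.
Beat against the emitted tone: |f₂ − f₀| = 2v_e·f₀/(v + v_e) = 2 × 10.83 × 451/351.83 ≈ 27.8 Hz.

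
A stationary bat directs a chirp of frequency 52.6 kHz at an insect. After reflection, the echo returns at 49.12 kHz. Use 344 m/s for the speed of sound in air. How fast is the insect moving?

11.8 m/s

Double Doppler shift off a moving reflector: f₂ = f₀ · (v + u)/(v − u) (u > 0 toward emitter).
Rearranging, u = v · (f₂ − f₀)/(f₂ + f₀) = 344 × -3.48/101.72 ≈ -11.8 m/s.
So the insect is moving at 11.8 m/s away from the emitter.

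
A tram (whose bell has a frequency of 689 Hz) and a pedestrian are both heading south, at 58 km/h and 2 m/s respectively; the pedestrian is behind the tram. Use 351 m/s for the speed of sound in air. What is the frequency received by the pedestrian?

58 km/h = 16.11 m/s.
The pedestrian is behind, so the tram is moving away from it while the pedestrian is moving toward the tram.
With source receding and observer approaching, f' = f · (v + v_o)/(v + v_s).
f' = 689 × (351 + 2)/(351 + 16.11) = 689 × 353/367.11 ≈ 663 Hz.

663 Hz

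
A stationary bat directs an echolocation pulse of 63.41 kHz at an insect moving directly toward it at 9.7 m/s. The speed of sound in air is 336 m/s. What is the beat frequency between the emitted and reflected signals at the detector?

3770 Hz

The insect first receives the wave as a moving observer: f₁ = f₀ · (v + u)/v = 63.41 × (336 + 9.7)/336 ≈ 65.24 kHz.
On reflection it acts as a source moving toward the stationary detector: f₂ = f₁ · v/(v − u) = 65.24 × 336/326.3 ≈ 67.18 kHz.
Beat frequency (with f₀ = 63410 Hz): |f₂ − f₀| = 2u·f₀/(v − u) = 2 × 9.7 × 63410/326.3 ≈ 3770 Hz.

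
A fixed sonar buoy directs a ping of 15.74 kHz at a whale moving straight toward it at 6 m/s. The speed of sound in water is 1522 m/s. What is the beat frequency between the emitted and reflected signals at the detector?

At the whale (a moving observer), f₁ = f₀ · (v + u)/v = 15.74 × 1528/1522 ≈ 15.8020 kHz.
On reflection it acts as a source moving toward the stationary detector: f₂ = f₁ · v/(v − u) = 15.8020 × 1522/1516 ≈ 15.8646 kHz.
Beat frequency (with f₀ = 15740 Hz): |f₂ − f₀| = 2u·f₀/(v − u) = 2 × 6 × 15740/1516 ≈ 125 Hz.

125 Hz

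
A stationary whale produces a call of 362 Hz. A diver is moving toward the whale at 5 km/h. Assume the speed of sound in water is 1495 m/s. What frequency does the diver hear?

5 km/h = 1.389 m/s.
Only the observer moves, toward the source, so f' = f · (v + v_o)/v.
f' = 362 × (1495 + 1.389)/1495 = 362 × 1496.4/1495 ≈ 362 Hz.

362 Hz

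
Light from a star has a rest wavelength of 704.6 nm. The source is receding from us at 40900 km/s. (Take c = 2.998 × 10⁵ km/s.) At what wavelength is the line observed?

β = v/c = 40900/299800 = 0.1364.
Relativistic Doppler for wavelength: λ' = λ₀ · √((1 + β)/(1 − β)).
λ' = 704.6 × √(1.1364/0.8636) = 704.6 × 1.14715 ≈ 808.3 nm.

808.3 nm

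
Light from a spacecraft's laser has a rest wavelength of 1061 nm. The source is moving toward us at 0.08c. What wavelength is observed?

Relativistic Doppler for wavelength: λ' = λ₀ · √((1 − β)/(1 + β)).
λ' = 1061 × √(0.9200/1.0800) = 1061 × 0.92296 ≈ 979.3 nm.

979.3 nm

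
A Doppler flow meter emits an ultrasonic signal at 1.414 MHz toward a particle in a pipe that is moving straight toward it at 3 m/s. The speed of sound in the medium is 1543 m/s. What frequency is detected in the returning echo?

The particle in a pipe first receives the wave as a moving observer: f₁ = f₀ · (v + u)/v = 1.414 × (1543 + 3)/1543 ≈ 1.4167 MHz.
On reflection it acts as a source moving toward the stationary detector: f₂ = f₁ · v/(v − u) = 1.4167 × 1543/1540 ≈ 1.4195 MHz.

1.4195 MHz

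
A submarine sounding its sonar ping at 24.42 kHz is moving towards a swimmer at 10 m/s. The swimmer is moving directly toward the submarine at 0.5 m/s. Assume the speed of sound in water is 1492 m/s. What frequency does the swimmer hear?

General Doppler shift: f' = f · (v + v_o)/(v − v_s).
f' = 24.42 × (1492 + 0.5)/(1492 − 10) = 24.42 × 1492.5/1482 ≈ 24.6 kHz.

24.6 kHz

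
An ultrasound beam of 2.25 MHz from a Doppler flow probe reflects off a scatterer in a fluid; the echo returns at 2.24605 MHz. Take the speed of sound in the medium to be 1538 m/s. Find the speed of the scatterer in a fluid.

Double Doppler shift off a moving reflector: f₂ = f₀ · (v + u)/(v − u) (u > 0 toward emitter).
Rearranging, u = v · (f₂ − f₀)/(f₂ + f₀) = 1538 × -0.00395/4.49605 ≈ -1.35 m/s.
So the scatterer in a fluid is moving at 1.35 m/s away from the emitter.

1.35 m/s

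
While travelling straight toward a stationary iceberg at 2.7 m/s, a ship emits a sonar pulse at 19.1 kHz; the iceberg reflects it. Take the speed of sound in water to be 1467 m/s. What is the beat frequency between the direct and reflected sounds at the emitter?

The iceberg receives the sound from a moving source: f₁ = f₀ · v/(v − v_e) = 19.1 × 1467/1464.3 ≈ 19.1352 kHz.
On the return leg the ship is a moving observer: f₂ = f₁ · (v + v_e)/v = 19.1352 × 1469.7/1467 ≈ 19.1704 kHz.
Beat against the emitted tone (with f₀ = 19100 Hz): |f₂ − f₀| = 2v_e·f₀/(v − v_e) = 2 × 2.7 × 19100/1464.3 ≈ 70 Hz.

70 Hz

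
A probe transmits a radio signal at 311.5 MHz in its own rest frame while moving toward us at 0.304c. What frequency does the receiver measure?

426.4 MHz

Relativistic Doppler for frequency: f' = f₀ · √((1 + β)/(1 − β)).
f' = 311.5 × √(1.3040/0.6960) = 311.5 × 1.36878 ≈ 426.4 MHz.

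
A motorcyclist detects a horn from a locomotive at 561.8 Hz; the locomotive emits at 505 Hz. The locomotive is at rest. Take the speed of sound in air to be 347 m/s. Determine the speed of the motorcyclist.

39 m/s

f' > f, so the motorcyclist is approaching.
f' = f · (v + v_o)/v ⇒ v_o = v · |f'/f − 1|.
v_o = 347 × |561.8/505 − 1| = 347 × 0.1125 ≈ 39 m/s.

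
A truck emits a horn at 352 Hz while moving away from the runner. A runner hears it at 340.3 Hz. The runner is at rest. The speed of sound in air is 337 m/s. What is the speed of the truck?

11.6 m/s

f' = f · v/(v + v_s) ⇒ v_s = v · |1 − f/f'|.
v_s = 337 × |1 − 352/340.3| = 337 × 0.03438 ≈ 11.6 m/s.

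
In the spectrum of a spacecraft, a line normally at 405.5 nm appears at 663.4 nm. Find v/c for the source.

0.456c

λ'/λ₀ = 1.6360 > 1 (redshift), so the source is receding.
λ'/λ₀ = √((1 + β)/(1 − β)) for a receding source ⇒ β = (r² − 1)/(r² + 1) with r = λ'/λ₀.
β = (2.6765 − 1)/(2.6765 + 1) ≈ 0.456.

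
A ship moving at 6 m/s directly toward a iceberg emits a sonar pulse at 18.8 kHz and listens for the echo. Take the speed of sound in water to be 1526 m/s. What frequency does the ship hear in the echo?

The iceberg receives the sound from a moving source: f₁ = f₀ · v/(v − v_e) = 18.8 × 1526/1520 ≈ 18.87 kHz.
On the return leg the ship is a moving observer: f₂ = f₁ · (v + v_e)/v = 18.87 × 1532/1526 ≈ 18.95 kHz.
Equivalently f₂ = f₀ · (v + v_e)/(v − v_e).

18.95 kHz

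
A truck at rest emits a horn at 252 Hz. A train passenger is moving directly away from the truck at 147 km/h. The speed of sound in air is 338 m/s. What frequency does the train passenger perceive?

147 km/h = 40.83 m/s.
Moving observer, stationary source: f' = f · (v − v_o)/v.
f' = 252 × (338 − 40.83)/338 = 252 × 297.17/338 ≈ 222 Hz.

222 Hz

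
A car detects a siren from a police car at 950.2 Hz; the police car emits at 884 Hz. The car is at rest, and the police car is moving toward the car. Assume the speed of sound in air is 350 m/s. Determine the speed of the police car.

24.4 m/s

f' = f · v/(v − v_s) ⇒ v_s = v · |1 − f/f'|.
v_s = 350 × |1 − 884/950.2| = 350 × 0.06967 ≈ 24.4 m/s.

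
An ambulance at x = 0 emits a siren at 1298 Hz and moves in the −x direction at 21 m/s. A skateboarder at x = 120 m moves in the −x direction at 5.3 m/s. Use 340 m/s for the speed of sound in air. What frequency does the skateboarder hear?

The observer lies on the +x side, so the source is heading away from the observer and the observer is heading toward the source.
Both move, so f' = f · (v + v_o)/(v + v_s).
f' = 1298 × (340 + 5.3)/(340 + 21) = 1298 × 345.3/361 ≈ 1242 Hz.

1242 Hz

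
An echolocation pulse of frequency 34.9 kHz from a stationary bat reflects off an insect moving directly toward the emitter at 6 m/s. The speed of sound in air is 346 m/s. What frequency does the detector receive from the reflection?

The insect first receives the wave as a moving observer: f₁ = f₀ · (v + u)/v = 34.9 × (346 + 6)/346 ≈ 35.5 kHz.
On reflection it acts as a source moving toward the stationary detector: f₂ = f₁ · v/(v − u) = 35.5 × 346/340 ≈ 36.1 kHz.
Equivalently f₂ = f₀ · (v + u)/(v − u).

36.1 kHz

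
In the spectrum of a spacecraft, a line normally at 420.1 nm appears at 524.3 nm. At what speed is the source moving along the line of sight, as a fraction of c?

0.218

λ'/λ₀ = 1.2480 > 1 (redshift), so the source is receding.
λ'/λ₀ = √((1 + β)/(1 − β)) for a receding source ⇒ β = (r² − 1)/(r² + 1) with r = λ'/λ₀.
β = (1.5576 − 1)/(1.5576 + 1) ≈ 0.218.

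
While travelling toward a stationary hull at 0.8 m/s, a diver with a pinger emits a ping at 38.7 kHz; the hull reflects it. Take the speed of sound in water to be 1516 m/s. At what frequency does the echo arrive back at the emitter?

The hull receives the sound from a moving source: f₁ = f₀ · v/(v − v_e) = 38.7 × 1516/1515.2 ≈ 38.7 kHz.
On the return leg the diver with a pinger is a moving observer: f₂ = f₁ · (v + v_e)/v = 38.7 × 1516.8/1516 ≈ 38.7 kHz.

38.7 kHz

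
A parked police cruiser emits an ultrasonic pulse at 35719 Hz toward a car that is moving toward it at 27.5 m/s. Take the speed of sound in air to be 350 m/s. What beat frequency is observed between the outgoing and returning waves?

The car first receives the wave as a moving observer: f₁ = f₀ · (v + u)/v = 35719 × (350 + 27.5)/350 ≈ 38525 Hz.
The reflection then acts as a moving source: f₂ = f₁ · v/(v − u) ≈ 41811 Hz.
Beat frequency: |f₂ − f₀| = 2u·f₀/(v − u) = 2 × 27.5 × 35719/322.5 ≈ 6092 Hz.

6092 Hz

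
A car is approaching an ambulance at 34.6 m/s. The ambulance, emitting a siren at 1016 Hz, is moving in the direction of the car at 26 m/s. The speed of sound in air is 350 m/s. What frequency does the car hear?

1206 Hz

General Doppler shift: f' = f · (v + v_o)/(v − v_s).
f' = 1016 × (350 + 34.6)/(350 − 26) = 1016 × 384.6/324 ≈ 1206 Hz.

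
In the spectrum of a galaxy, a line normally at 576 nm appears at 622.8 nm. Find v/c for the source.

λ'/λ₀ = 1.0812 > 1 (redshift), so the source is receding.
λ'/λ₀ = √((1 + β)/(1 − β)) for a receding source ⇒ β = (r² − 1)/(r² + 1) with r = λ'/λ₀.
β = (1.1691 − 1)/(1.1691 + 1) ≈ 0.078.

0.078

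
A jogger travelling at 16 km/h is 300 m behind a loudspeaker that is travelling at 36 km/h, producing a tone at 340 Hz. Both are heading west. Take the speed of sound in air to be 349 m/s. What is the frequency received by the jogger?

335 Hz

36 km/h = 10 m/s; 16 km/h = 4.444 m/s.
The jogger is behind, so the loudspeaker is moving away from it while the jogger is moving toward the loudspeaker.
With source receding and observer approaching, f' = f · (v + v_o)/(v + v_s).
f' = 340 × (349 + 4.444)/(349 + 10) = 340 × 353.44/359 ≈ 335 Hz.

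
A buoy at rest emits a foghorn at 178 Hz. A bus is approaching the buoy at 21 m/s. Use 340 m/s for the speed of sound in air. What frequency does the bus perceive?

189 Hz

Moving observer, stationary source: f' = f · (v + v_o)/v.
f' = 178 × (340 + 21)/340 = 178 × 361/340 ≈ 189 Hz.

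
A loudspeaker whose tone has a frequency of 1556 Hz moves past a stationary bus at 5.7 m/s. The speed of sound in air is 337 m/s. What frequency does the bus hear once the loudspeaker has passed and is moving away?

1530 Hz

Receding: f₂ = f · v/(v + v_s) = 1556 × 337/342.7 ≈ 1530 Hz.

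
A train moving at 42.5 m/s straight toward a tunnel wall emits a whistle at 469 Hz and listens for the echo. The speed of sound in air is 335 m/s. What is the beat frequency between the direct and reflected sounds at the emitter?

The tunnel wall receives the sound from a moving source: f₁ = f₀ · v/(v − v_e) = 469 × 335/292.5 ≈ 537.1 Hz.
On the return leg the train is a moving observer: f₂ = f₁ · (v + v_e)/v = 537.1 × 377.5/335 ≈ 605.3 Hz.
Beat against the emitted tone: |f₂ − f₀| = 2v_e·f₀/(v − v_e) = 2 × 42.5 × 469/292.5 ≈ 136 Hz.

136 Hz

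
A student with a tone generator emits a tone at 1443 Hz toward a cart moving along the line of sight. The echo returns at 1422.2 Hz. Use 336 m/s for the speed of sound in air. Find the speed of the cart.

2.44 m/s

Double Doppler shift off a moving reflector: f₂ = f₀ · (v + u)/(v − u) (u > 0 toward emitter).
Rearranging, u = v · (f₂ − f₀)/(f₂ + f₀) = 336 × -20.8/2865.2 ≈ -2.44 m/s.
So the cart is moving at 2.44 m/s away from the emitter.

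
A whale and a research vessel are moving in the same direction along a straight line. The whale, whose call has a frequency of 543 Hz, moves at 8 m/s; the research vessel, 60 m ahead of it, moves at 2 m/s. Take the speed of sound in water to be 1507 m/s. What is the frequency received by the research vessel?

545 Hz

The research vessel is ahead, so the whale is moving toward it while the research vessel is moving away from the whale.
General Doppler shift: f' = f · (v − v_o)/(v − v_s).
f' = 543 × (1507 − 2)/(1507 − 8) = 543 × 1505/1499 ≈ 545 Hz.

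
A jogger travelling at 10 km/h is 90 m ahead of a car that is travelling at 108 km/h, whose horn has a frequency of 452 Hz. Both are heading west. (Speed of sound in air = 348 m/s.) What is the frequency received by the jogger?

108 km/h = 30 m/s; 10 km/h = 2.778 m/s.
The jogger is ahead, so the car is moving toward it while the jogger is moving away from the car.
With source approaching and observer receding, f' = f · (v − v_o)/(v − v_s).
f' = 452 × (348 − 2.778)/(348 − 30) = 452 × 345.22/318 ≈ 491 Hz.

491 Hz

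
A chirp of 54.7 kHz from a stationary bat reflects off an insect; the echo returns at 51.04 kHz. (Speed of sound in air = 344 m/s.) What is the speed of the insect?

Double Doppler shift off a moving reflector: f₂ = f₀ · (v + u)/(v − u) (u > 0 toward emitter).
Rearranging, u = v · (f₂ − f₀)/(f₂ + f₀) = 344 × -3.66/105.74 ≈ -11.9 m/s.
So the insect is moving at 11.9 m/s away from the emitter.

11.9 m/s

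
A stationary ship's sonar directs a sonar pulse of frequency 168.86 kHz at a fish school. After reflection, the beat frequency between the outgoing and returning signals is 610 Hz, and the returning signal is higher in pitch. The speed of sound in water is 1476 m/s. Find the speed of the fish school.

Double Doppler shift off a moving reflector: f₂ = f₀ · (v + u)/(v − u) (u > 0 toward emitter).
Returning signal is higher, so f₂ = f₀ + Δf = 168860 + 610 = 169470 Hz.
Rearranging, u = v · (f₂ − f₀)/(f₂ + f₀) = 1476 × 610/338330 ≈ 2.66 m/s.
So the fish school is moving at 2.66 m/s toward the emitter.

2.66 m/s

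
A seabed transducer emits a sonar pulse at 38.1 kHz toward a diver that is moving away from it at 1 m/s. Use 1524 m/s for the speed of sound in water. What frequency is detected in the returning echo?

38.1 kHz

The diver first receives the wave as a moving observer: f₁ = f₀ · (v − u)/v = 38.1 × (1524 − 1)/1524 ≈ 38.1 kHz.
On reflection it acts as a source moving away from the stationary detector: f₂ = f₁ · v/(v + u) = 38.1 × 1524/1525 ≈ 38.1 kHz.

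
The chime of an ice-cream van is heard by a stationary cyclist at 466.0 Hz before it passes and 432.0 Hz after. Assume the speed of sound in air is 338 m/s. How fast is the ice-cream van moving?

12.8 m/s

f₁/f₂ = (v + v_s)/(v − v_s), so v_s = v · (f₁ − f₂)/(f₁ + f₂).
v_s = 338 × (466.0 − 432.0)/(466.0 + 432.0) = 338 × 34.0/898.0 ≈ 12.8 m/s.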